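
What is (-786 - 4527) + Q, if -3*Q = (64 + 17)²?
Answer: -7500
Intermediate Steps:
Q = -2187 (Q = -(64 + 17)²/3 = -⅓*81² = -⅓*6561 = -2187)
(-786 - 4527) + Q = (-786 - 4527) - 2187 = -5313 - 2187 = -7500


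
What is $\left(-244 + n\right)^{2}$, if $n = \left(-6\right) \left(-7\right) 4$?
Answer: $5776$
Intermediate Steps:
$n = 168$ ($n = 42 \cdot 4 = 168$)
$\left(-244 + n\right)^{2} = \left(-244 + 168\right)^{2} = \left(-76\right)^{2} = 5776$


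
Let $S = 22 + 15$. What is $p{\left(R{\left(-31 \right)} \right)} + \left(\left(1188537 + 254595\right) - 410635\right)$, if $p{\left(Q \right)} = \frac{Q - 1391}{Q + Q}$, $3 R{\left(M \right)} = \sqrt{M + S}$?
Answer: $\frac{2064995}{2} - \frac{1391 \sqrt{6}}{4} \approx 1.0316 \cdot 10^{6}$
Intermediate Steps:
$S = 37$
$R{\left(M \right)} = \frac{\sqrt{37 + M}}{3}$ ($R{\left(M \right)} = \frac{\sqrt{M + 37}}{3} = \frac{\sqrt{37 + M}}{3}$)
$p{\left(Q \right)} = \frac{-1391 + Q}{2 Q}$
$p{\left(R{\left(-31 \right)} \right)} + \left(\left(1188537 + 254595\right) - 410635\right) = \frac{-1391 + \frac{\sqrt{37 - 31}}{3}}{2 \frac{\sqrt{37 - 31}}{3}} + \left(\left(1188537 + 254595\right) - 410635\right) = \frac{-1391 + \frac{\sqrt{6}}{3}}{2 \frac{\sqrt{6}}{3}} + \left(1443132 - 410635\right) = \frac{\frac{\sqrt{6}}{2} \left(-1391 + \frac{\sqrt{6}}{3}\right)}{2} + 1032497 = \frac{\sqrt{6} \left(-1391 + \frac{\sqrt{6}}{3}\right)}{4} + 1032497 = 1032497 + \frac{\sqrt{6} \left(-1391 + \frac{\sqrt{6}}{3}\right)}{4}$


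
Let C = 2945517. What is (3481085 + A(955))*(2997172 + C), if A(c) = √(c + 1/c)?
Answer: 20687005537565 + 5942689*√870984830/955 ≈ 2.0687e+13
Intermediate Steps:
(3481085 + A(955))*(2997172 + C) = (3481085 + √(955 + 1/955))*(2997172 + 2945517) = (3481085 + √(955 + 1/955))*5942689 = (3481085 + √(912026/955))*5942689 = (3481085 + √870984830/955)*5942689 = 20687005537565 + 5942689*√870984830/955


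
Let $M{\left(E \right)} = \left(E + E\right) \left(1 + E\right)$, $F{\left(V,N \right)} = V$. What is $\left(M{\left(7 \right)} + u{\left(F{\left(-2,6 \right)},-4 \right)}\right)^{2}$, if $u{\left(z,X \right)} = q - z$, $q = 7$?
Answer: $14641$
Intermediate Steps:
$u{\left(z,X \right)} = 7 - z$
$M{\left(E \right)} = 2 E \left(1 + E\right)$
$\left(M{\left(7 \right)} + u{\left(F{\left(-2,6 \right)},-4 \right)}\right)^{2} = \left(2 \cdot 7 \left(1 + 7\right) + \left(7 - -2\right)\right)^{2} = \left(2 \cdot 7 \cdot 8 + \left(7 + 2\right)\right)^{2} = \left(112 + 9\right)^{2} = 121^{2} = 14641$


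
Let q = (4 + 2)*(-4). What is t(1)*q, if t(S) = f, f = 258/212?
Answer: -1548/53 ≈ -29.208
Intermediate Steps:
f = 129/106 (f = 258*(1/212) = 129/106 ≈ 1.2170)
t(S) = 129/106
q = -24 (q = 6*(-4) = -24)
t(1)*q = (129/106)*(-24) = -1548/53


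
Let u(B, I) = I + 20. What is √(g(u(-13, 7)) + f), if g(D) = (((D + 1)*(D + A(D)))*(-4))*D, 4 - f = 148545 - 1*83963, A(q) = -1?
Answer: I*√143202 ≈ 378.42*I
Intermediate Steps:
u(B, I) = 20 + I
f = -64578 (f = 4 - (148545 - 1*83963) = 4 - (148545 - 83963) = 4 - 1*64582 = 4 - 64582 = -64578)
g(D) = -4*D*(1 + D)*(-1 + D) (g(D) = (((D + 1)*(D - 1))*(-4))*D = (((1 + D)*(-1 + D))*(-4))*D = (-4*(1 + D)*(-1 + D))*D = -4*D*(1 + D)*(-1 + D))
√(g(u(-13, 7)) + f) = √(4*(20 + 7)*(1 - (20 + 7)²) - 64578) = √(4*27*(1 - 1*27²) - 64578) = √(4*27*(1 - 1*729) - 64578) = √(4*27*(1 - 729) - 64578) = √(4*27*(-728) - 64578) = √(-78624 - 64578) = √(-143202) = I*√143202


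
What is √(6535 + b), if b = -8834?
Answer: 11*I*√19 ≈ 47.948*I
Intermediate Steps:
√(6535 + b) = √(6535 - 8834) = √(-2299) = 11*I*√19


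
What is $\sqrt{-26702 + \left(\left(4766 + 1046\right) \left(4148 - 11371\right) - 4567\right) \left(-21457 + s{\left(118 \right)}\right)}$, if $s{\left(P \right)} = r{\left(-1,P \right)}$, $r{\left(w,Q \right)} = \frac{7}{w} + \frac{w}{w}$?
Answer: $13 \sqrt{5332049503} \approx 9.4927 \cdot 10^{5}$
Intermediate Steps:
$r{\left(w,Q \right)} = 1 + \frac{7}{w}$ ($r{\left(w,Q \right)} = \frac{7}{w} + 1 = 1 + \frac{7}{w}$)
$s{\left(P \right)} = -6$ ($s{\left(P \right)} = \frac{7 - 1}{-1} = \left(-1\right) 6 = -6$)
$\sqrt{-26702 + \left(\left(4766 + 1046\right) \left(4148 - 11371\right) - 4567\right) \left(-21457 + s{\left(118 \right)}\right)} = \sqrt{-26702 + \left(\left(4766 + 1046\right) \left(4148 - 11371\right) - 4567\right) \left(-21457 - 6\right)} = \sqrt{-26702 + \left(5812 \left(-7223\right) - 4567\right) \left(-21463\right)} = \sqrt{-26702 + \left(-41980076 - 4567\right) \left(-21463\right)} = \sqrt{-26702 - -901116392709} = \sqrt{-26702 + 901116392709} = \sqrt{901116366007} = 13 \sqrt{5332049503}$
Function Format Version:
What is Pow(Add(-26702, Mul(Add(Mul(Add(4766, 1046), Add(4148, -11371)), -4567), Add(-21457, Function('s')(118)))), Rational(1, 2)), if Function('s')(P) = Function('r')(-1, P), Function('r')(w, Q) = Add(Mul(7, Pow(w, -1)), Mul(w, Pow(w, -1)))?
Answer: Mul(13, Pow(5332049503, Rational(1, 2))) ≈ 9.4927e+5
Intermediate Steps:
Function('r')(w, Q) = Add(1, Mul(7, Pow(w, -1))) (Function('r')(w, Q) = Add(Mul(7, Pow(w, -1)), 1) = Add(1, Mul(7, Pow(w, -1))))
Function('s')(P) = -6 (Function('s')(P) = Mul(Pow(-1, -1), Add(7, -1)) = Mul(-1, 6) = -6)
Pow(Add(-26702, Mul(Add(Mul(Add(4766, 1046), Add(4148, -11371)), -4567), Add(-21457, Function('s')(118)))), Rational(1, 2)) = Pow(Add(-26702, Mul(Add(Mul(Add(4766, 1046), Add(4148, -11371)), -4567), Add(-21457, -6))), Rational(1, 2)) = Pow(Add(-26702, Mul(Add(Mul(5812, -7223), -4567), -21463)), Rational(1, 2)) = Pow(Add(-26702, Mul(Add(-41980076, -4567), -21463)), Rational(1, 2)) = Pow(Add(-26702, Mul(-41984643, -21463)), Rational(1, 2)) = Pow(Add(-26702, 901116392709), Rational(1, 2)) = Pow(901116366007, Rational(1, 2)) = Mul(13, Pow(5332049503, Rational(1, 2)))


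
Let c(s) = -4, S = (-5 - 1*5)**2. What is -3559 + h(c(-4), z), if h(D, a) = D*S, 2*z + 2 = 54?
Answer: -3959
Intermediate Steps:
z = 26 (z = -1 + (1/2)*54 = -1 + 27 = 26)
S = 100 (S = (-5 - 5)**2 = (-10)**2 = 100)
h(D, a) = 100*D (h(D, a) = D*100 = 100*D)
-3559 + h(c(-4), z) = -3559 + 100*(-4) = -3559 - 400 = -3959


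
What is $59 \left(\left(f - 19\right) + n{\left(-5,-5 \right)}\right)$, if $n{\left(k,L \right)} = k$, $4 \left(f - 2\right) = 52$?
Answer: $-531$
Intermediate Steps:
$f = 15$ ($f = 2 + \frac{1}{4} \cdot 52 = 2 + 13 = 15$)
$59 \left(\left(f - 19\right) + n{\left(-5,-5 \right)}\right) = 59 \left(\left(15 - 19\right) - 5\right) = 59 \left(-4 - 5\right) = 59 \left(-9\right) = -531$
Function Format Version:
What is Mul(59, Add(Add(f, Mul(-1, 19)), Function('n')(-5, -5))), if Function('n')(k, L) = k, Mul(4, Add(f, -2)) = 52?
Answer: -531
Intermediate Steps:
f = 15 (f = Add(2, Mul(Rational(1, 4), 52)) = Add(2, 13) = 15)
Mul(59, Add(Add(f, Mul(-1, 19)), Function('n')(-5, -5))) = Mul(59, Add(Add(15, Mul(-1, 19)), -5)) = Mul(59, Add(Add(15, -19), -5)) = Mul(59, Add(-4, -5)) = Mul(59, -9) = -531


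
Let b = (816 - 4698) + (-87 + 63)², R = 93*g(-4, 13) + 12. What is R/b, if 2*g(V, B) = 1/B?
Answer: -135/28652 ≈ -0.0047117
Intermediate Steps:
g(V, B) = 1/(2*B)
R = 405/26 (R = 93*((½)/13) + 12 = 93*((½)*(1/13)) + 12 = 93*(1/26) + 12 = 93/26 + 12 = 405/26 ≈ 15.577)
b = -3306 (b = -3882 + (-24)² = -3882 + 576 = -3306)
R/b = (405/26)/(-3306) = (405/26)*(-1/3306) = -135/28652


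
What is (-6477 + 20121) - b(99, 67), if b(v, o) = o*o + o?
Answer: 9088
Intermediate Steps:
b(v, o) = o + o² (b(v, o) = o² + o = o + o²)
(-6477 + 20121) - b(99, 67) = (-6477 + 20121) - 67*(1 + 67) = 13644 - 67*68 = 13644 - 1*4556 = 13644 - 4556 = 9088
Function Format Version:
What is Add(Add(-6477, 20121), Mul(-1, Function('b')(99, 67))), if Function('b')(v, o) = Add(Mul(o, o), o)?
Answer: 9088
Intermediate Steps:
Function('b')(v, o) = Add(o, Pow(o, 2)) (Function('b')(v, o) = Add(Pow(o, 2), o) = Add(o, Pow(o, 2)))
Add(Add(-6477, 20121), Mul(-1, Function('b')(99, 67))) = Add(Add(-6477, 20121), Mul(-1, Mul(67, Add(1, 67)))) = Add(13644, Mul(-1, Mul(67, 68))) = Add(13644, Mul(-1, 4556)) = Add(13644, -4556) = 9088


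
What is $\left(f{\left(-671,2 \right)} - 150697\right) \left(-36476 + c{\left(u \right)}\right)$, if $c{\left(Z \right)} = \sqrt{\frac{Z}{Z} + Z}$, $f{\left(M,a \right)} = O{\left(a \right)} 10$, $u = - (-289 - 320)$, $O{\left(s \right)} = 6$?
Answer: $5494635212 - 150637 \sqrt{610} \approx 5.4909 \cdot 10^{9}$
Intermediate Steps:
$u = 609$ ($u = - (-289 - 320) = \left(-1\right) \left(-609\right) = 609$)
$f{\left(M,a \right)} = 60$ ($f{\left(M,a \right)} = 6 \cdot 10 = 60$)
$c{\left(Z \right)} = \sqrt{1 + Z}$
$\left(f{\left(-671,2 \right)} - 150697\right) \left(-36476 + c{\left(u \right)}\right) = \left(60 - 150697\right) \left(-36476 + \sqrt{1 + 609}\right) = - 150637 \left(-36476 + \sqrt{610}\right) = 5494635212 - 150637 \sqrt{610}$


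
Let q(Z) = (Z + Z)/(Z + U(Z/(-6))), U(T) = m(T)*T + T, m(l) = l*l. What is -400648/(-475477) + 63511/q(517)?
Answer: -8066162683521487/205406064 ≈ -3.9269e+7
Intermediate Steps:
m(l) = l**2
U(T) = T + T**3 (U(T) = T**2*T + T = T**3 + T = T + T**3)
q(Z) = 2*Z/(-Z**3/216 + 5*Z/6) (q(Z) = (Z + Z)/(Z + (Z/(-6) + (Z/(-6))**3)) = (2*Z)/(Z + (Z*(-1/6) + (Z*(-1/6))**3)) = (2*Z)/(Z + (-Z/6 + (-Z/6)**3)) = (2*Z)/(Z + (-Z/6 - Z**3/216)) = (2*Z)/(-Z**3/216 + 5*Z/6) = 2*Z/(-Z**3/216 + 5*Z/6))
-400648/(-475477) + 63511/q(517) = -400648/(-475477) + 63511/((432/(180 - 1*517**2))) = -400648*(-1/475477) + 63511/((432/(180 - 1*267289))) = 400648/475477 + 63511/((432/(180 - 267289))) = 400648/475477 + 63511/((432/(-267109))) = 400648/475477 + 63511/((432*(-1/267109))) = 400648/475477 + 63511/(-432/267109) = 400648/475477 + 63511*(-267109/432) = 400648/475477 - 16964359699/432 = -8066162683521487/205406064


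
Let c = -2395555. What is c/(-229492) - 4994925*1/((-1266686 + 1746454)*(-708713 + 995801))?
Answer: 27496012017175085/2634102206786944 ≈ 10.438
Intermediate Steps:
c/(-229492) - 4994925*1/((-1266686 + 1746454)*(-708713 + 995801)) = -2395555/(-229492) - 4994925*1/((-1266686 + 1746454)*(-708713 + 995801)) = -2395555*(-1/229492) - 4994925/(479768*287088) = 2395555/229492 - 4994925/137735635584 = 2395555/229492 - 4994925*1/137735635584 = 2395555/229492 - 1664975/45911878528 = 27496012017175085/2634102206786944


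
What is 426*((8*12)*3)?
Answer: 122688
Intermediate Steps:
426*((8*12)*3) = 426*(96*3) = 426*288 = 122688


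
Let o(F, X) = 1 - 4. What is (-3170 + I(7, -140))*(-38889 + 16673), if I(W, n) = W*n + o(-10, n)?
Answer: 92263048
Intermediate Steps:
o(F, X) = -3
I(W, n) = -3 + W*n (I(W, n) = W*n - 3 = -3 + W*n)
(-3170 + I(7, -140))*(-38889 + 16673) = (-3170 + (-3 + 7*(-140)))*(-38889 + 16673) = (-3170 + (-3 - 980))*(-22216) = (-3170 - 983)*(-22216) = -4153*(-22216) = 92263048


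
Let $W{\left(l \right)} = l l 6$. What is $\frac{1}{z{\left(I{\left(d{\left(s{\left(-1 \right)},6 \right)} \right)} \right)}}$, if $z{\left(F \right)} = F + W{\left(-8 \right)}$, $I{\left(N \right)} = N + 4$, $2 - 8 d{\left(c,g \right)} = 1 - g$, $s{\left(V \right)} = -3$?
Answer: $\frac{8}{3111} \approx 0.0025715$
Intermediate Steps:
$W{\left(l \right)} = 6 l^{2}$ ($W{\left(l \right)} = l^{2} \cdot 6 = 6 l^{2}$)
$d{\left(c,g \right)} = \frac{1}{8} + \frac{g}{8}$ ($d{\left(c,g \right)} = \frac{1}{4} - \frac{1 - g}{8} = \frac{1}{4} + \left(- \frac{1}{8} + \frac{g}{8}\right) = \frac{1}{8} + \frac{g}{8}$)
$I{\left(N \right)} = 4 + N$
$z{\left(F \right)} = 384 + F$ ($z{\left(F \right)} = F + 6 \left(-8\right)^{2} = F + 6 \cdot 64 = F + 384 = 384 + F$)
$\frac{1}{z{\left(I{\left(d{\left(s{\left(-1 \right)},6 \right)} \right)} \right)}} = \frac{1}{384 + \left(4 + \left(\frac{1}{8} + \frac{1}{8} \cdot 6\right)\right)} = \frac{1}{384 + \left(4 + \left(\frac{1}{8} + \frac{3}{4}\right)\right)} = \frac{1}{384 + \left(4 + \frac{7}{8}\right)} = \frac{1}{384 + \frac{39}{8}} = \frac{1}{\frac{3111}{8}} = \frac{8}{3111}$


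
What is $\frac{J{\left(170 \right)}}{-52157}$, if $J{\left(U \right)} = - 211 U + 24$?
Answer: $\frac{35846}{52157} \approx 0.68727$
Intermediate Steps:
$J{\left(U \right)} = 24 - 211 U$
$\frac{J{\left(170 \right)}}{-52157} = \frac{24 - 35870}{-52157} = \left(24 - 35870\right) \left(- \frac{1}{52157}\right) = \left(-35846\right) \left(- \frac{1}{52157}\right) = \frac{35846}{52157}$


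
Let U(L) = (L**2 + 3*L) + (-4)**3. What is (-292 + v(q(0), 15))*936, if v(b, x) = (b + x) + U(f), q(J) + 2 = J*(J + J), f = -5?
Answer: -311688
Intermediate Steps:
U(L) = -64 + L**2 + 3*L (U(L) = (L**2 + 3*L) - 64 = -64 + L**2 + 3*L)
q(J) = -2 + 2*J**2 (q(J) = -2 + J*(J + J) = -2 + J*(2*J) = -2 + 2*J**2)
v(b, x) = -54 + b + x (v(b, x) = (b + x) + (-64 + (-5)**2 + 3*(-5)) = (b + x) + (-64 + 25 - 15) = (b + x) - 54 = -54 + b + x)
(-292 + v(q(0), 15))*936 = (-292 + (-54 + (-2 + 2*0**2) + 15))*936 = (-292 + (-54 + (-2 + 2*0) + 15))*936 = (-292 + (-54 + (-2 + 0) + 15))*936 = (-292 + (-54 - 2 + 15))*936 = (-292 - 41)*936 = -333*936 = -311688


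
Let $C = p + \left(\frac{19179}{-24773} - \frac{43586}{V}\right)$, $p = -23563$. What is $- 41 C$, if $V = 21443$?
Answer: $\frac{12518331896432}{12956279} \approx 9.662 \cdot 10^{5}$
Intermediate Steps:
$C = - \frac{12518331896432}{531207439}$ ($C = -23563 + \left(\frac{19179}{-24773} - \frac{43586}{21443}\right) = -23563 + \left(19179 \left(- \frac{1}{24773}\right) - \frac{43586}{21443}\right) = -23563 - \frac{1491011275}{531207439} = - \frac{12518331896432}{531207439} \approx -23566.0$)
$- 41 C = \left(-41\right) \left(- \frac{12518331896432}{531207439}\right) = \frac{12518331896432}{12956279}$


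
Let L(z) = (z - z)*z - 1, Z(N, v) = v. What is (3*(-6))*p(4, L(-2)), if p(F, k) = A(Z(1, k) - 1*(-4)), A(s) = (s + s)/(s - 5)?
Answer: 54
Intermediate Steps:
L(z) = -1 (L(z) = 0*z - 1 = 0 - 1 = -1)
A(s) = 2*s/(-5 + s) (A(s) = (2*s)/(-5 + s) = 2*s/(-5 + s))
p(F, k) = 2*(4 + k)/(-1 + k) (p(F, k) = 2*(k - 1*(-4))/(-5 + (k - 1*(-4))) = 2*(k + 4)/(-5 + (k + 4)) = 2*(4 + k)/(-5 + (4 + k)) = 2*(4 + k)/(-1 + k))
(3*(-6))*p(4, L(-2)) = (3*(-6))*(2*(4 - 1)/(-1 - 1)) = -36*3/(-2) = -36*(-1)*3/2 = -18*(-3) = 54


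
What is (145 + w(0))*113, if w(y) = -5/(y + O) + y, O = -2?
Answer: 33335/2 ≈ 16668.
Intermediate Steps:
w(y) = y - 5/(-2 + y) (w(y) = -5/(y - 2) + y = -5/(-2 + y) + y = y - 5/(-2 + y))
(145 + w(0))*113 = (145 + (-5 + 0² - 2*0)/(-2 + 0))*113 = (145 + (-5 + 0 + 0)/(-2))*113 = (145 - ½*(-5))*113 = (145 + 5/2)*113 = (295/2)*113 = 33335/2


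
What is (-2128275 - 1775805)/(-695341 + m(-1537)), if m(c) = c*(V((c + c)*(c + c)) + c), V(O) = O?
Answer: 244005/907636099 ≈ 0.00026884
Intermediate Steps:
m(c) = c*(c + 4*c²) (m(c) = c*((c + c)*(c + c) + c) = c*((2*c)*(2*c) + c) = c*(4*c² + c) = c*(c + 4*c²))
(-2128275 - 1775805)/(-695341 + m(-1537)) = (-2128275 - 1775805)/(-695341 + (-1537)²*(1 + 4*(-1537))) = -3904080/(-695341 + 2362369*(1 - 6148)) = -3904080/(-695341 + 2362369*(-6147)) = -3904080/(-695341 - 14521482243) = -3904080/(-14522177584) = -3904080*(-1/14522177584) = 244005/907636099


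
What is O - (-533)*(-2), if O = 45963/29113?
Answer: -30988495/29113 ≈ -1064.4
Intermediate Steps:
O = 45963/29113 (O = 45963*(1/29113) = 45963/29113 ≈ 1.5788)
O - (-533)*(-2) = 45963/29113 - (-533)*(-2) = 45963/29113 - 1*1066 = 45963/29113 - 1066 = -30988495/29113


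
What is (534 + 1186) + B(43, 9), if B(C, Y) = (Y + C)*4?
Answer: 1928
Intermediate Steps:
B(C, Y) = 4*C + 4*Y (B(C, Y) = (C + Y)*4 = 4*C + 4*Y)
(534 + 1186) + B(43, 9) = (534 + 1186) + (4*43 + 4*9) = 1720 + (172 + 36) = 1720 + 208 = 1928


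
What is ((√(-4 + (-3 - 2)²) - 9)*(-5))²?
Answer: 2550 - 450*√21 ≈ 487.84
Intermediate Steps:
((√(-4 + (-3 - 2)²) - 9)*(-5))² = ((√(-4 + (-5)²) - 9)*(-5))² = ((√(-4 + 25) - 9)*(-5))² = ((√21 - 9)*(-5))² = ((-9 + √21)*(-5))² = (45 - 5*√21)²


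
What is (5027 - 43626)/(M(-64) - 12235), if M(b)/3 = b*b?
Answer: -38599/53 ≈ -728.28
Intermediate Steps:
M(b) = 3*b² (M(b) = 3*(b*b) = 3*b²)
(5027 - 43626)/(M(-64) - 12235) = (5027 - 43626)/(3*(-64)² - 12235) = -38599/(3*4096 - 12235) = -38599/(12288 - 12235) = -38599/53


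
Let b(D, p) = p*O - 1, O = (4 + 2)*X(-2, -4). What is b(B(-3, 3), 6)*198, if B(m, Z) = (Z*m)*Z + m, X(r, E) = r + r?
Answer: -28710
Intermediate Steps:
X(r, E) = 2*r
O = -24 (O = (4 + 2)*(2*(-2)) = 6*(-4) = -24)
B(m, Z) = m + m*Z**2 (B(m, Z) = m*Z**2 + m = m + m*Z**2)
b(D, p) = -1 - 24*p (b(D, p) = p*(-24) - 1 = -24*p - 1 = -1 - 24*p)
b(B(-3, 3), 6)*198 = (-1 - 24*6)*198 = (-1 - 144)*198 = -145*198 = -28710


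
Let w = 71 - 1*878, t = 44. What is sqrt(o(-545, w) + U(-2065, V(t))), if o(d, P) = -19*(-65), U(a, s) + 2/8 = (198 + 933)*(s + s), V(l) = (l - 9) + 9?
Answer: 11*sqrt(3331)/2 ≈ 317.43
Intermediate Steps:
V(l) = l (V(l) = (-9 + l) + 9 = l)
w = -807 (w = 71 - 878 = -807)
U(a, s) = -1/4 + 2262*s (U(a, s) = -1/4 + (198 + 933)*(s + s) = -1/4 + 1131*(2*s) = -1/4 + 2262*s)
o(d, P) = 1235
sqrt(o(-545, w) + U(-2065, V(t))) = sqrt(1235 + (-1/4 + 2262*44)) = sqrt(1235 + (-1/4 + 99528)) = sqrt(1235 + 398111/4) = sqrt(403051/4) = 11*sqrt(3331)/2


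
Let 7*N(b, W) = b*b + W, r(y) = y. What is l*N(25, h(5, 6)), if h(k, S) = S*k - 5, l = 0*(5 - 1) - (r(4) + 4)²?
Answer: -41600/7 ≈ -5942.9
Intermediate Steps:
l = -64 (l = 0*(5 - 1) - (4 + 4)² = 0*4 - 1*8² = 0 - 1*64 = 0 - 64 = -64)
h(k, S) = -5 + S*k
N(b, W) = W/7 + b²/7 (N(b, W) = (b*b + W)/7 = (b² + W)/7 = (W + b²)/7 = W/7 + b²/7)
l*N(25, h(5, 6)) = -64*((-5 + 6*5)/7 + (⅐)*25²) = -64*((-5 + 30)/7 + (⅐)*625) = -64*((⅐)*25 + 625/7) = -64*(25/7 + 625/7) = -64*650/7 = -41600/7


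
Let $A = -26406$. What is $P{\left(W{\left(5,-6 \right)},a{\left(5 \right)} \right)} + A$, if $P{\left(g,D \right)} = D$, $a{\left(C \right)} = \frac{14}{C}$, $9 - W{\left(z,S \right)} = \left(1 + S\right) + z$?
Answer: $- \frac{132016}{5} \approx -26403.0$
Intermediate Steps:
$W{\left(z,S \right)} = 8 - S - z$ ($W{\left(z,S \right)} = 9 - \left(\left(1 + S\right) + z\right) = 9 - \left(1 + S + z\right) = 8 - S - z$)
$P{\left(W{\left(5,-6 \right)},a{\left(5 \right)} \right)} + A = \frac{14}{5} - 26406 = - \frac{132016}{5}$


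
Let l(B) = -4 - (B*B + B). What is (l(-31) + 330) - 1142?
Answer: -1746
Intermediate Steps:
l(B) = -4 - B - B² (l(B) = -4 - (B² + B) = -4 - (B + B²) = -4 + (-B - B²) = -4 - B - B²)
(l(-31) + 330) - 1142 = ((-4 - 1*(-31) - 1*(-31)²) + 330) - 1142 = ((-4 + 31 - 1*961) + 330) - 1142 = ((-4 + 31 - 961) + 330) - 1142 = (-934 + 330) - 1142 = -604 - 1142 = -1746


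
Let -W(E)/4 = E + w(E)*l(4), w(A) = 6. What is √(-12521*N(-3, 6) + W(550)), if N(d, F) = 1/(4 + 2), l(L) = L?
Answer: I*√157782/6 ≈ 66.203*I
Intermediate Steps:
N(d, F) = ⅙ (N(d, F) = 1/6 = ⅙)
W(E) = -96 - 4*E (W(E) = -4*(E + 6*4) = -4*(E + 24) = -4*(24 + E) = -96 - 4*E)
√(-12521*N(-3, 6) + W(550)) = √(-12521*⅙ + (-96 - 4*550)) = √(-12521/6 + (-96 - 2200)) = √(-12521/6 - 2296) = √(-26297/6) = I*√157782/6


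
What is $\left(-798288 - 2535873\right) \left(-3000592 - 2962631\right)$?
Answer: $19882345560903$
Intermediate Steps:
$\left(-798288 - 2535873\right) \left(-3000592 - 2962631\right) = \left(-3334161\right) \left(-5963223\right) = 19882345560903$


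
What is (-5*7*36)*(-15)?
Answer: 18900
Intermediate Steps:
(-5*7*36)*(-15) = -35*36*(-15) = -1260*(-15) = 18900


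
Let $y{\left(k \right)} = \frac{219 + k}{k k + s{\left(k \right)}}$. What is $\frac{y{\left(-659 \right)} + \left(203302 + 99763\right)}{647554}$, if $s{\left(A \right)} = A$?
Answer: $\frac{65707825495}{140396830294} \approx 0.46802$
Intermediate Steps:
$y{\left(k \right)} = \frac{219 + k}{k + k^{2}}$ ($y{\left(k \right)} = \frac{219 + k}{k k + k} = \frac{219 + k}{k^{2} + k} = \frac{219 + k}{k + k^{2}}$)
$\frac{y{\left(-659 \right)} + \left(203302 + 99763\right)}{647554} = \frac{\frac{219 - 659}{\left(-659\right) \left(1 - 659\right)} + \left(203302 + 99763\right)}{647554} = \left(\left(- \frac{1}{659}\right) \frac{1}{-658} \left(-440\right) + 303065\right) \frac{1}{647554} = \left(\left(- \frac{1}{659}\right) \left(- \frac{1}{658}\right) \left(-440\right) + 303065\right) \frac{1}{647554} = \left(- \frac{220}{216811} + 303065\right) \frac{1}{647554} = \frac{65707825495}{216811} \cdot \frac{1}{647554} = \frac{65707825495}{140396830294}$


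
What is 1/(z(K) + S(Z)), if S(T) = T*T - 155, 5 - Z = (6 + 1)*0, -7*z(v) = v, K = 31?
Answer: -7/941 ≈ -0.0074389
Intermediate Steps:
z(v) = -v/7
Z = 5 (Z = 5 - (6 + 1)*0 = 5 - 7*0 = 5 - 1*0 = 5 + 0 = 5)
S(T) = -155 + T² (S(T) = T² - 155 = -155 + T²)
1/(z(K) + S(Z)) = 1/(-⅐*31 + (-155 + 5²)) = 1/(-31/7 + (-155 + 25)) = 1/(-31/7 - 130) = 1/(-941/7) = -7/941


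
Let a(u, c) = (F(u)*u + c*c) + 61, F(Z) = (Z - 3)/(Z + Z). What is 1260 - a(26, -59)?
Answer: -4587/2 ≈ -2293.5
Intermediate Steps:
F(Z) = (-3 + Z)/(2*Z) (F(Z) = (-3 + Z)/((2*Z)) = (-3 + Z)*(1/(2*Z)) = (-3 + Z)/(2*Z))
a(u, c) = 119/2 + c**2 + u/2 (a(u, c) = (((-3 + u)/(2*u))*u + c*c) + 61 = ((-3/2 + u/2) + c**2) + 61 = (-3/2 + c**2 + u/2) + 61 = 119/2 + c**2 + u/2)
1260 - a(26, -59) = 1260 - (119/2 + (-59)**2 + (1/2)*26) = 1260 - (119/2 + 3481 + 13) = 1260 - 1*7107/2 = 1260 - 7107/2 = -4587/2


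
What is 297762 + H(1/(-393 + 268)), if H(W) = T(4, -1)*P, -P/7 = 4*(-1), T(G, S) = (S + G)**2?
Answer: 298014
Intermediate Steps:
T(G, S) = (G + S)**2
P = 28 (P = -28*(-1) = -7*(-4) = 28)
H(W) = 252 (H(W) = (4 - 1)**2*28 = 3**2*28 = 9*28 = 252)
297762 + H(1/(-393 + 268)) = 297762 + 252 = 298014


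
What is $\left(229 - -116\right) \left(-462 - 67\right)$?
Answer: $-182505$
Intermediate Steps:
$\left(229 - -116\right) \left(-462 - 67\right) = \left(229 + 116\right) \left(-529\right) = 345 \left(-529\right) = -182505$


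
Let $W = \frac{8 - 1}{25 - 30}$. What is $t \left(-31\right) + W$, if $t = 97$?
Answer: $- \frac{15042}{5} \approx -3008.4$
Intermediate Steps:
$W = - \frac{7}{5}$ ($W = \frac{7}{-5} = 7 \left(- \frac{1}{5}\right) = - \frac{7}{5} \approx -1.4$)
$t \left(-31\right) + W = 97 \left(-31\right) - \frac{7}{5} = -3007 - \frac{7}{5} = - \frac{15042}{5}$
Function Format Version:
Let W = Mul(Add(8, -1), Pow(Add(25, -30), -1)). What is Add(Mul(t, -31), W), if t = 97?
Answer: Rational(-15042, 5) ≈ -3008.4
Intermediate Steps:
W = Rational(-7, 5) (W = Mul(7, Pow(-5, -1)) = Mul(7, Rational(-1, 5)) = Rational(-7, 5) ≈ -1.4000)
Add(Mul(t, -31), W) = Add(Mul(97, -31), Rational(-7, 5)) = Add(-3007, Rational(-7, 5)) = Rational(-15042, 5)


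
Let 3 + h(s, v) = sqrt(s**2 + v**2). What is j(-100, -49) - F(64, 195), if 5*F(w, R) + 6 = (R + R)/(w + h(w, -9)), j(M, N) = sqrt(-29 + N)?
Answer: 4421/380 - 13*sqrt(4177)/76 + I*sqrt(78) ≈ 0.57913 + 8.8318*I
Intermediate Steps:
h(s, v) = -3 + sqrt(s**2 + v**2)
F(w, R) = -6/5 + 2*R/(5*(-3 + w + sqrt(81 + w**2))) (F(w, R) = -6/5 + ((R + R)/(w + (-3 + sqrt(w**2 + (-9)**2))))/5 = -6/5 + ((2*R)/(w + (-3 + sqrt(w**2 + 81))))/5 = -6/5 + ((2*R)/(w + (-3 + sqrt(81 + w**2))))/5 = -6/5 + ((2*R)/(-3 + w + sqrt(81 + w**2)))/5 = -6/5 + (2*R/(-3 + w + sqrt(81 + w**2)))/5 = -6/5 + 2*R/(5*(-3 + w + sqrt(81 + w**2))))
j(-100, -49) - F(64, 195) = sqrt(-29 - 49) - 2*(9 + 195 - 3*64 - 3*sqrt(81 + 64**2))/(5*(-3 + 64 + sqrt(81 + 64**2))) = sqrt(-78) - 2*(9 + 195 - 192 - 3*sqrt(81 + 4096))/(5*(-3 + 64 + sqrt(81 + 4096))) = I*sqrt(78) - 2*(9 + 195 - 192 - 3*sqrt(4177))/(5*(-3 + 64 + sqrt(4177))) = I*sqrt(78) - 2*(12 - 3*sqrt(4177))/(5*(61 + sqrt(4177)))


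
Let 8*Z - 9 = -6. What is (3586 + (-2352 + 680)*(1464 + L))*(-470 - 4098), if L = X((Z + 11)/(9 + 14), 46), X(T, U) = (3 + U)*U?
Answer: 28380572880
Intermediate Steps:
Z = 3/8 (Z = 9/8 + (1/8)*(-6) = 9/8 - 3/4 = 3/8 ≈ 0.37500)
X(T, U) = U*(3 + U)
L = 2254 (L = 46*(3 + 46) = 46*49 = 2254)
(3586 + (-2352 + 680)*(1464 + L))*(-470 - 4098) = (3586 + (-2352 + 680)*(1464 + 2254))*(-470 - 4098) = (3586 - 1672*3718)*(-4568) = (3586 - 6216496)*(-4568) = -6212910*(-4568) = 28380572880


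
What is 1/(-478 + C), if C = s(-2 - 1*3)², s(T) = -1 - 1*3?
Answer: -1/462 ≈ -0.0021645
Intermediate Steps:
s(T) = -4 (s(T) = -1 - 3 = -4)
C = 16 (C = (-4)² = 16)
1/(-478 + C) = 1/(-478 + 16) = 1/(-462) = -1/462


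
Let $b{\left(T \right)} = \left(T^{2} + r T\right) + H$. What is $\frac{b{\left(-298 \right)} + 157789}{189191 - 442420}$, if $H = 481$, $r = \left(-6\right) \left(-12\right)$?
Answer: $- \frac{225618}{253229} \approx -0.89096$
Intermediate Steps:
$r = 72$
$b{\left(T \right)} = 481 + T^{2} + 72 T$ ($b{\left(T \right)} = \left(T^{2} + 72 T\right) + 481 = 481 + T^{2} + 72 T$)
$\frac{b{\left(-298 \right)} + 157789}{189191 - 442420} = \frac{\left(481 + \left(-298\right)^{2} + 72 \left(-298\right)\right) + 157789}{189191 - 442420} = \frac{\left(481 + 88804 - 21456\right) + 157789}{-253229} = \left(67829 + 157789\right) \left(- \frac{1}{253229}\right) = 225618 \left(- \frac{1}{253229}\right) = - \frac{225618}{253229}$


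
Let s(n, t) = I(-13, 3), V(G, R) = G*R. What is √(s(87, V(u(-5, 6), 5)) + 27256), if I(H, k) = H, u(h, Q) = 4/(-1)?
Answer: 3*√3027 ≈ 165.05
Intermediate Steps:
u(h, Q) = -4 (u(h, Q) = 4*(-1) = -4)
s(n, t) = -13
√(s(87, V(u(-5, 6), 5)) + 27256) = √(-13 + 27256) = √27243 = 3*√3027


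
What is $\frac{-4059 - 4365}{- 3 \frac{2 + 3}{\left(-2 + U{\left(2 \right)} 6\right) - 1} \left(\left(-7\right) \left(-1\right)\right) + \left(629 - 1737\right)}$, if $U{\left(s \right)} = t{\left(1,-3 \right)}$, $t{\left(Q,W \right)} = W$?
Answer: $\frac{8424}{1103} \approx 7.6374$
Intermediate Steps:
$U{\left(s \right)} = -3$
$\frac{-4059 - 4365}{- 3 \frac{2 + 3}{\left(-2 + U{\left(2 \right)} 6\right) - 1} \left(\left(-7\right) \left(-1\right)\right) + \left(629 - 1737\right)} = \frac{-4059 - 4365}{- 3 \frac{2 + 3}{\left(-2 - 18\right) - 1} \left(\left(-7\right) \left(-1\right)\right) + \left(629 - 1737\right)} = - \frac{8424}{- 3 \frac{5}{\left(-2 - 18\right) - 1} \cdot 7 - 1108} = - \frac{8424}{- 3 \frac{5}{-20 - 1} \cdot 7 - 1108} = - \frac{8424}{- 3 \frac{5}{-21} \cdot 7 - 1108} = - \frac{8424}{- 3 \cdot 5 \left(- \frac{1}{21}\right) 7 - 1108} = - \frac{8424}{\left(-3\right) \left(- \frac{5}{21}\right) 7 - 1108} = - \frac{8424}{\frac{5}{7} \cdot 7 - 1108} = - \frac{8424}{5 - 1108} = - \frac{8424}{-1103} = \left(-8424\right) \left(- \frac{1}{1103}\right) = \frac{8424}{1103}$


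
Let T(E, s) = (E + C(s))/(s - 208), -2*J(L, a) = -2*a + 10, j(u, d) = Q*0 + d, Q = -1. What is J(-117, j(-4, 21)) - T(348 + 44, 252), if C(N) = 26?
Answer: 13/2 ≈ 6.5000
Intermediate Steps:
j(u, d) = d (j(u, d) = -1*0 + d = 0 + d = d)
J(L, a) = -5 + a (J(L, a) = -(-2*a + 10)/2 = -(10 - 2*a)/2 = -5 + a)
T(E, s) = (26 + E)/(-208 + s) (T(E, s) = (E + 26)/(s - 208) = (26 + E)/(-208 + s))
J(-117, j(-4, 21)) - T(348 + 44, 252) = (-5 + 21) - (26 + (348 + 44))/(-208 + 252) = 16 - (26 + 392)/44 = 16 - 418/44 = 16 - 1*19/2 = 16 - 19/2 = 13/2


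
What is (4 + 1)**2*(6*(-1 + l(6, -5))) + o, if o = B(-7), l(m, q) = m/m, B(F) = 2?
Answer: 2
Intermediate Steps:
l(m, q) = 1
o = 2
(4 + 1)**2*(6*(-1 + l(6, -5))) + o = (4 + 1)**2*(6*(-1 + 1)) + 2 = 5**2*(6*0) + 2 = 25*0 + 2 = 0 + 2 = 2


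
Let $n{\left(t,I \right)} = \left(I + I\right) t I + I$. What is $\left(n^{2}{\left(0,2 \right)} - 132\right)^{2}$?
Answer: $16384$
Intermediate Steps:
$n{\left(t,I \right)} = I + 2 t I^{2}$ ($n{\left(t,I \right)} = 2 I t I + I = 2 t I^{2} + I = I + 2 t I^{2}$)
$\left(n^{2}{\left(0,2 \right)} - 132\right)^{2} = \left(\left(2 \left(1 + 2 \cdot 2 \cdot 0\right)\right)^{2} - 132\right)^{2} = \left(\left(2 \left(1 + 0\right)\right)^{2} - 132\right)^{2} = \left(\left(2 \cdot 1\right)^{2} - 132\right)^{2} = \left(2^{2} - 132\right)^{2} = \left(4 - 132\right)^{2} = \left(-128\right)^{2} = 16384$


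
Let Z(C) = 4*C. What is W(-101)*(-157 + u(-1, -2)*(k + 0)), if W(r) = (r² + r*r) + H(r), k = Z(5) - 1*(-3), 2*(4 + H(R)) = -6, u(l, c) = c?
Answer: -4140185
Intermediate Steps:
H(R) = -7 (H(R) = -4 + (½)*(-6) = -4 - 3 = -7)
k = 23 (k = 4*5 - 1*(-3) = 20 + 3 = 23)
W(r) = -7 + 2*r² (W(r) = (r² + r*r) - 7 = (r² + r²) - 7 = 2*r² - 7 = -7 + 2*r²)
W(-101)*(-157 + u(-1, -2)*(k + 0)) = (-7 + 2*(-101)²)*(-157 - 2*(23 + 0)) = (-7 + 2*10201)*(-157 - 2*23) = (-7 + 20402)*(-157 - 46) = 20395*(-203) = -4140185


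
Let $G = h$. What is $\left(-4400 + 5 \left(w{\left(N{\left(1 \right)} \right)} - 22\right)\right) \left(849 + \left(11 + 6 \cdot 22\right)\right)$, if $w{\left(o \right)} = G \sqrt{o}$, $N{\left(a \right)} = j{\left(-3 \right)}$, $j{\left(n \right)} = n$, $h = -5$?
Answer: $-4473920 - 24800 i \sqrt{3} \approx -4.4739 \cdot 10^{6} - 42955.0 i$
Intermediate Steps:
$N{\left(a \right)} = -3$
$G = -5$
$w{\left(o \right)} = - 5 \sqrt{o}$
$\left(-4400 + 5 \left(w{\left(N{\left(1 \right)} \right)} - 22\right)\right) \left(849 + \left(11 + 6 \cdot 22\right)\right) = \left(-4400 + 5 \left(- 5 \sqrt{-3} - 22\right)\right) \left(849 + \left(11 + 6 \cdot 22\right)\right) = \left(-4400 + 5 \left(- 5 i \sqrt{3} - 22\right)\right) \left(849 + \left(11 + 132\right)\right) = \left(-4400 + 5 \left(- 5 i \sqrt{3} - 22\right)\right) \left(849 + 143\right) = \left(-4400 + 5 \left(-22 - 5 i \sqrt{3}\right)\right) 992 = \left(-4400 - \left(110 + 25 i \sqrt{3}\right)\right) 992 = \left(-4510 - 25 i \sqrt{3}\right) 992 = -4473920 - 24800 i \sqrt{3}$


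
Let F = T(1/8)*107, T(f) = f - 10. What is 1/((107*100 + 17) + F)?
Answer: 8/77283 ≈ 0.00010352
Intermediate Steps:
T(f) = -10 + f
F = -8453/8 (F = (-10 + 1/8)*107 = (-10 + ⅛)*107 = -79/8*107 = -8453/8 ≈ -1056.6)
1/((107*100 + 17) + F) = 1/((107*100 + 17) - 8453/8) = 1/((10700 + 17) - 8453/8) = 1/(10717 - 8453/8) = 1/(77283/8) = 8/77283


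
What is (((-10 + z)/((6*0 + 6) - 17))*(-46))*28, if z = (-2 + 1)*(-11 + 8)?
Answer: -9016/11 ≈ -819.64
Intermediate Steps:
z = 3 (z = -1*(-3) = 3)
(((-10 + z)/((6*0 + 6) - 17))*(-46))*28 = (((-10 + 3)/((6*0 + 6) - 17))*(-46))*28 = (-7/((0 + 6) - 17)*(-46))*28 = (-7/(6 - 17)*(-46))*28 = (-7/(-11)*(-46))*28 = (-7*(-1/11)*(-46))*28 = ((7/11)*(-46))*28 = -322/11*28 = -9016/11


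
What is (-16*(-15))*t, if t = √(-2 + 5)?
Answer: 240*√3 ≈ 415.69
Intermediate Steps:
t = √3 ≈ 1.7320
(-16*(-15))*t = (-16*(-15))*√3 = 240*√3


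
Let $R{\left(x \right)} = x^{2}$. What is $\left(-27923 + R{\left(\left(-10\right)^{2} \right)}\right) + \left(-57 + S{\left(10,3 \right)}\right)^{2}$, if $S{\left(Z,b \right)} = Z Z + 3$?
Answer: $-15807$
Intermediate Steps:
$S{\left(Z,b \right)} = 3 + Z^{2}$ ($S{\left(Z,b \right)} = Z^{2} + 3 = 3 + Z^{2}$)
$\left(-27923 + R{\left(\left(-10\right)^{2} \right)}\right) + \left(-57 + S{\left(10,3 \right)}\right)^{2} = \left(-27923 + \left(\left(-10\right)^{2}\right)^{2}\right) + \left(-57 + \left(3 + 10^{2}\right)\right)^{2} = \left(-27923 + 100^{2}\right) + \left(-57 + \left(3 + 100\right)\right)^{2} = \left(-27923 + 10000\right) + \left(-57 + 103\right)^{2} = -17923 + 46^{2} = -17923 + 2116 = -15807$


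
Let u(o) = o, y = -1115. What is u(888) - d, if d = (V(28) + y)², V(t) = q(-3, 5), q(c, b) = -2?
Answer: -1246801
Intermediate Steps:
V(t) = -2
d = 1247689 (d = (-2 - 1115)² = (-1117)² = 1247689)
u(888) - d = 888 - 1*1247689 = 888 - 1247689 = -1246801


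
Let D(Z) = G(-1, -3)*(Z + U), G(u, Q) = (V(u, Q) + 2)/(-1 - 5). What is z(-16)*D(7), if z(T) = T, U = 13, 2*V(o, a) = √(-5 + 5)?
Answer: 320/3 ≈ 106.67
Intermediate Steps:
V(o, a) = 0 (V(o, a) = √(-5 + 5)/2 = √0/2 = (½)*0 = 0)
G(u, Q) = -⅓ (G(u, Q) = (0 + 2)/(-1 - 5) = 2/(-6) = 2*(-⅙) = -⅓)
D(Z) = -13/3 - Z/3 (D(Z) = -(Z + 13)/3 = -(13 + Z)/3 = -13/3 - Z/3)
z(-16)*D(7) = -16*(-13/3 - ⅓*7) = -16*(-13/3 - 7/3) = -16*(-20/3) = 320/3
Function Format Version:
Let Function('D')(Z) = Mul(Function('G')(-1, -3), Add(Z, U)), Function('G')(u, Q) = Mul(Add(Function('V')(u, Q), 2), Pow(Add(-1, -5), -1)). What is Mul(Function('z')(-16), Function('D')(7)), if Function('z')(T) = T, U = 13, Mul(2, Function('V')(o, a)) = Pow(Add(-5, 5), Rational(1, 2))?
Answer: Rational(320, 3) ≈ 106.67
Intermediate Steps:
Function('V')(o, a) = 0 (Function('V')(o, a) = Mul(Rational(1, 2), Pow(Add(-5, 5), Rational(1, 2))) = Mul(Rational(1, 2), Pow(0, Rational(1, 2))) = Mul(Rational(1, 2), 0) = 0)
Function('G')(u, Q) = Rational(-1, 3) (Function('G')(u, Q) = Mul(Add(0, 2), Pow(Add(-1, -5), -1)) = Mul(2, Pow(-6, -1)) = Mul(2, Rational(-1, 6)) = Rational(-1, 3))
Function('D')(Z) = Add(Rational(-13, 3), Mul(Rational(-1, 3), Z)) (Function('D')(Z) = Mul(Rational(-1, 3), Add(Z, 13)) = Mul(Rational(-1, 3), Add(13, Z)) = Add(Rational(-13, 3), Mul(Rational(-1, 3), Z)))
Mul(Function('z')(-16), Function('D')(7)) = Mul(-16, Add(Rational(-13, 3), Mul(Rational(-1, 3), 7))) = Mul(-16, Add(Rational(-13, 3), Rational(-7, 3))) = Mul(-16, Rational(-20, 3)) = Rational(320, 3)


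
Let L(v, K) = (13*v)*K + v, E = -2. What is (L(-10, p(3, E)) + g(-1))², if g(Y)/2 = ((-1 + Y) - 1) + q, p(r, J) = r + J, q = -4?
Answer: 23716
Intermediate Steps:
p(r, J) = J + r
g(Y) = -12 + 2*Y (g(Y) = 2*(((-1 + Y) - 1) - 4) = 2*((-2 + Y) - 4) = 2*(-6 + Y) = -12 + 2*Y)
L(v, K) = v + 13*K*v (L(v, K) = 13*K*v + v = v + 13*K*v)
(L(-10, p(3, E)) + g(-1))² = (-10*(1 + 13*(-2 + 3)) + (-12 + 2*(-1)))² = (-10*(1 + 13*1) + (-12 - 2))² = (-10*(1 + 13) - 14)² = (-10*14 - 14)² = (-140 - 14)² = (-154)² = 23716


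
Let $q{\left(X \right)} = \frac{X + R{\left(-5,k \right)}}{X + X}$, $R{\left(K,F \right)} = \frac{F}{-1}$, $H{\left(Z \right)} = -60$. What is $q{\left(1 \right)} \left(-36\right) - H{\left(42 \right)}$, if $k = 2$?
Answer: $78$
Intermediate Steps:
$R{\left(K,F \right)} = - F$ ($R{\left(K,F \right)} = F \left(-1\right) = - F$)
$q{\left(X \right)} = \frac{-2 + X}{2 X}$ ($q{\left(X \right)} = \frac{X - 2}{X + X} = \frac{X - 2}{2 X} = \left(-2 + X\right) \frac{1}{2 X} = \frac{-2 + X}{2 X}$)
$q{\left(1 \right)} \left(-36\right) - H{\left(42 \right)} = \frac{-2 + 1}{2 \cdot 1} \left(-36\right) - -60 = \frac{1}{2} \cdot 1 \left(-1\right) \left(-36\right) + 60 = \left(- \frac{1}{2}\right) \left(-36\right) + 60 = 18 + 60 = 78$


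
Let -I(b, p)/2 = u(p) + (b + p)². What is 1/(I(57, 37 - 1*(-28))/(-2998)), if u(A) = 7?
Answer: 1499/14891 ≈ 0.10066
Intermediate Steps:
I(b, p) = -14 - 2*(b + p)² (I(b, p) = -2*(7 + (b + p)²) = -14 - 2*(b + p)²)
1/(I(57, 37 - 1*(-28))/(-2998)) = 1/((-14 - 2*(57 + (37 - 1*(-28)))²)/(-2998)) = 1/((-14 - 2*(57 + (37 + 28))²)*(-1/2998)) = 1/((-14 - 2*(57 + 65)²)*(-1/2998)) = 1/((-14 - 2*122²)*(-1/2998)) = 1/((-14 - 2*14884)*(-1/2998)) = 1/((-14 - 29768)*(-1/2998)) = 1/(-29782*(-1/2998)) = 1/(14891/1499) = 1499/14891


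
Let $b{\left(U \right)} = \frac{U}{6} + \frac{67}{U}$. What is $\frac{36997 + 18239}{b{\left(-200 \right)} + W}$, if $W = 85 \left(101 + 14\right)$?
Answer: $\frac{33141600}{5844799} \approx 5.6703$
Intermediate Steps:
$W = 9775$ ($W = 85 \cdot 115 = 9775$)
$b{\left(U \right)} = \frac{67}{U} + \frac{U}{6}$ ($b{\left(U \right)} = U \frac{1}{6} + \frac{67}{U} = \frac{U}{6} + \frac{67}{U} = \frac{67}{U} + \frac{U}{6}$)
$\frac{36997 + 18239}{b{\left(-200 \right)} + W} = \frac{36997 + 18239}{\left(\frac{67}{-200} + \frac{1}{6} \left(-200\right)\right) + 9775} = \frac{55236}{\left(67 \left(- \frac{1}{200}\right) - \frac{100}{3}\right) + 9775} = \frac{55236}{\left(- \frac{67}{200} - \frac{100}{3}\right) + 9775} = \frac{55236}{- \frac{20201}{600} + 9775} = \frac{55236}{\frac{5844799}{600}} = 55236 \cdot \frac{600}{5844799} = \frac{33141600}{5844799}$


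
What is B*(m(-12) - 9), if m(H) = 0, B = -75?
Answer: 675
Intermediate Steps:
B*(m(-12) - 9) = -75*(0 - 9) = -75*(-9) = 675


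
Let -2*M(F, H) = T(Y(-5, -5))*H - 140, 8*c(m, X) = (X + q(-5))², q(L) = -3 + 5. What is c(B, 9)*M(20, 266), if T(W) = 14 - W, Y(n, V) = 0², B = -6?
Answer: -27104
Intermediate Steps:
q(L) = 2
c(m, X) = (2 + X)²/8 (c(m, X) = (X + 2)²/8 = (2 + X)²/8)
Y(n, V) = 0
M(F, H) = 70 - 7*H (M(F, H) = -((14 - 1*0)*H - 140)/2 = -((14 + 0)*H - 140)/2 = -(14*H - 140)/2 = -(-140 + 14*H)/2 = 70 - 7*H)
c(B, 9)*M(20, 266) = ((2 + 9)²/8)*(70 - 7*266) = ((⅛)*11²)*(70 - 1862) = ((⅛)*121)*(-1792) = (121/8)*(-1792) = -27104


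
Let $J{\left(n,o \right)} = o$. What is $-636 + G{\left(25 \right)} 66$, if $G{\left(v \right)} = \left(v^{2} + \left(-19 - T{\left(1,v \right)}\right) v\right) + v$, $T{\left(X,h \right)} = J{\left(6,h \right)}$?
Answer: $-30336$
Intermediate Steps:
$T{\left(X,h \right)} = h$
$G{\left(v \right)} = v + v^{2} + v \left(-19 - v\right)$ ($G{\left(v \right)} = \left(v^{2} + \left(-19 - v\right) v\right) + v = \left(v^{2} + v \left(-19 - v\right)\right) + v = v + v^{2} + v \left(-19 - v\right)$)
$-636 + G{\left(25 \right)} 66 = -636 + \left(-18\right) 25 \cdot 66 = -636 - 29700 = -30336$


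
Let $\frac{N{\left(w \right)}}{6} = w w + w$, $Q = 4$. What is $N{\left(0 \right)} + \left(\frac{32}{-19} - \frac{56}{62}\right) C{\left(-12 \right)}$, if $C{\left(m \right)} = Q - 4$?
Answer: $0$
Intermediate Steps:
$N{\left(w \right)} = 6 w + 6 w^{2}$ ($N{\left(w \right)} = 6 \left(w w + w\right) = 6 \left(w^{2} + w\right) = 6 \left(w + w^{2}\right) = 6 w + 6 w^{2}$)
$C{\left(m \right)} = 0$ ($C{\left(m \right)} = 4 - 4 = 0$)
$N{\left(0 \right)} + \left(\frac{32}{-19} - \frac{56}{62}\right) C{\left(-12 \right)} = 6 \cdot 0 \left(1 + 0\right) + \left(\frac{32}{-19} - \frac{56}{62}\right) 0 = 6 \cdot 0 \cdot 1 + \left(32 \left(- \frac{1}{19}\right) - \frac{28}{31}\right) 0 = 0 + \left(- \frac{32}{19} - \frac{28}{31}\right) 0 = 0 - 0 = 0 + 0 = 0$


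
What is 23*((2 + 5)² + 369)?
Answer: 9614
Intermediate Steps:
23*((2 + 5)² + 369) = 23*(7² + 369) = 23*(49 + 369) = 23*418 = 9614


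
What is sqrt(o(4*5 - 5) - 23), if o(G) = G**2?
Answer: sqrt(202) ≈ 14.213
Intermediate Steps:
sqrt(o(4*5 - 5) - 23) = sqrt((4*5 - 5)**2 - 23) = sqrt((20 - 5)**2 - 23) = sqrt(15**2 - 23) = sqrt(225 - 23) = sqrt(202)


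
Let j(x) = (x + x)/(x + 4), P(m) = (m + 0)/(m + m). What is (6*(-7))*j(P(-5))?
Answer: -28/3 ≈ -9.3333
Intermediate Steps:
P(m) = ½ (P(m) = m/((2*m)) = m*(1/(2*m)) = ½)
j(x) = 2*x/(4 + x) (j(x) = (2*x)/(4 + x) = 2*x/(4 + x))
(6*(-7))*j(P(-5)) = (6*(-7))*(2*(½)/(4 + ½)) = -84/(2*9/2) = -84*2/(2*9) = -42*2/9 = -28/3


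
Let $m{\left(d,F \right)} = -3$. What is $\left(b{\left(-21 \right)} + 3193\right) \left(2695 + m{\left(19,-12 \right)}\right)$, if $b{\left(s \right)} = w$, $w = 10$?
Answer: $8622476$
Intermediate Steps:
$b{\left(s \right)} = 10$
$\left(b{\left(-21 \right)} + 3193\right) \left(2695 + m{\left(19,-12 \right)}\right) = \left(10 + 3193\right) \left(2695 - 3\right) = 3203 \cdot 2692 = 8622476$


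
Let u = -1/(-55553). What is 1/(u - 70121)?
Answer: -55553/3895431912 ≈ -1.4261e-5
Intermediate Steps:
u = 1/55553 (u = -1*(-1/55553) = 1/55553 ≈ 1.8001e-5)
1/(u - 70121) = 1/(1/55553 - 70121) = 1/(-3895431912/55553) = -55553/3895431912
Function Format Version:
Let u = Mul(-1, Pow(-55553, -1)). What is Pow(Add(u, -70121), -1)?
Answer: Rational(-55553, 3895431912) ≈ -1.4261e-5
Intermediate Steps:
u = Rational(1, 55553) (u = Mul(-1, Rational(-1, 55553)) = Rational(1, 55553) ≈ 1.8001e-5)
Pow(Add(u, -70121), -1) = Pow(Add(Rational(1, 55553), -70121), -1) = Pow(Rational(-3895431912, 55553), -1) = Rational(-55553, 3895431912)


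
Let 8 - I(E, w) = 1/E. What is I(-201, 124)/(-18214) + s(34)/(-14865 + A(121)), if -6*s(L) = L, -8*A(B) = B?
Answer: -8523667/145270255858 ≈ -5.8675e-5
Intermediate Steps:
A(B) = -B/8
I(E, w) = 8 - 1/E
s(L) = -L/6
I(-201, 124)/(-18214) + s(34)/(-14865 + A(121)) = (8 - 1/(-201))/(-18214) + (-⅙*34)/(-14865 - ⅛*121) = (8 - 1*(-1/201))*(-1/18214) - 17/(3*(-14865 - 121/8)) = (8 + 1/201)*(-1/18214) - 17/(3*(-119041/8)) = (1609/201)*(-1/18214) - 17/3*(-8/119041) = -1609/3661014 + 136/357123 = -8523667/145270255858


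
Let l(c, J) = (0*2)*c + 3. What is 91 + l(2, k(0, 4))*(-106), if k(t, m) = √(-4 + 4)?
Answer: -227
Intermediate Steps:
k(t, m) = 0 (k(t, m) = √0 = 0)
l(c, J) = 3 (l(c, J) = 0*c + 3 = 0 + 3 = 3)
91 + l(2, k(0, 4))*(-106) = 91 + 3*(-106) = 91 - 318 = -227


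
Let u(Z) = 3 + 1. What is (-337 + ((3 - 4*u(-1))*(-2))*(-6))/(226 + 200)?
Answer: -493/426 ≈ -1.1573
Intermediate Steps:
u(Z) = 4
(-337 + ((3 - 4*u(-1))*(-2))*(-6))/(226 + 200) = (-337 + ((3 - 4*4)*(-2))*(-6))/(226 + 200) = (-337 + ((3 - 16)*(-2))*(-6))/426 = (-337 - 13*(-2)*(-6))*(1/426) = (-337 + 26*(-6))*(1/426) = (-337 - 156)*(1/426) = -493*1/426 = -493/426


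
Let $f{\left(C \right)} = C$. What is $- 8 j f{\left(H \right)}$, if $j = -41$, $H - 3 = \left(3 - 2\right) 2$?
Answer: $1640$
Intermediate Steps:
$H = 5$ ($H = 3 + \left(3 - 2\right) 2 = 3 + 1 \cdot 2 = 3 + 2 = 5$)
$- 8 j f{\left(H \right)} = \left(-8\right) \left(-41\right) 5 = 328 \cdot 5 = 1640$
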